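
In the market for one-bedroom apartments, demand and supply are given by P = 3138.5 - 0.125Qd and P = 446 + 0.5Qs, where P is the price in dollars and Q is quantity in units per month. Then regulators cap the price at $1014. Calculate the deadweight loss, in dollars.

3144245

Rearranging demand gives Qd = 25108 - 8P; rearranging supply gives Qs = 2P - 892. Setting quantity demanded equal to quantity supplied, 25108 - 8P = 2P - 892, gives P* = 2600 and Q* = 4308.
Because the ceiling (1014) lies below the market-clearing price, it is binding.
At P = 1014: Qd = 25108 - 8·1014 = 16996 and Qs = 2·1014 - 892 = 1136.
Quantity traded falls to 1136. At Q = 1136 the demand price is (25108 - 1136)/8 = 2996.5 and the supply price is (892 + 1136)/2 = 1014.
Deadweight loss = ½ · (2996.5 - 1014) · (4308 - 1136) = ½ · 1982.5 · 3172 = 3144245.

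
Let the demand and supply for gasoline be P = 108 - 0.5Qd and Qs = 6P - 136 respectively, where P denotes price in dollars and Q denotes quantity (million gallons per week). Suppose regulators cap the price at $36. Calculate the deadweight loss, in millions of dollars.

768

Rearranging demand gives Qd = 216 - 2P. Equilibrium: 216 - 2P = 6P - 136, so 352 = 8P and P* = 44, Q* = 128.
Because the ceiling (36) lies below the market-clearing price, it is binding.
At P = 36: Qd = 216 - 2·36 = 144 and Qs = 6·36 - 136 = 80.
Quantity traded falls to 80. At Q = 80 the demand price is (216 - 80)/2 = 68 and the supply price is (136 + 80)/6 = 36.
Deadweight loss = ½ · (68 - 36) · (128 - 80) = ½ · 32 · 48 = 768.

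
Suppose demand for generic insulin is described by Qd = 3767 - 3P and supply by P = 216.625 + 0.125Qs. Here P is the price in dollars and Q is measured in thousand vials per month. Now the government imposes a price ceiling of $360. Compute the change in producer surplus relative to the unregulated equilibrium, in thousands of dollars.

-238980

Rearranging supply gives Qs = 8P - 1733. Without the control the market clears where 3767 - 3P = 8P - 1733, i.e. P* = 500 and Q* = 2267.
Since 360 < 500, the ceiling is binding.
At P = 360: Qd = 3767 - 3·360 = 2687 and Qs = 8·360 - 1733 = 1147.
Producer surplus without the control is ½ · (500 - 216.625) · 2267 = 321205.5625.
With the ceiling, producers sell 1147 units at 360, so PS = ½ · (360 - 216.625) · 1147 = 82225.5625.
Change in producer surplus = 82225.5625 - 321205.5625 = -238980.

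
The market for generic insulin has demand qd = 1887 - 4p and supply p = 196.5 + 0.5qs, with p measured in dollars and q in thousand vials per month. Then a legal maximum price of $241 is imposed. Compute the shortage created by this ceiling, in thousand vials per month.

834

Rearranging supply gives qs = 2p - 393. Setting quantity demanded equal to quantity supplied, 1887 - 4p = 2p - 393, gives p* = 380 and q* = 367.
Since 241 < 380, the ceiling is binding.
At p = 241: qd = 1887 - 4·241 = 923 and qs = 2·241 - 393 = 89.
Shortage = qd - qs = 923 - 89 = 834.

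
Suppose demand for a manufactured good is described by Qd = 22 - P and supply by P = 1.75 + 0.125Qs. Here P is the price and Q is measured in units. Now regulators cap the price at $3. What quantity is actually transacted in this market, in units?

10

Rearranging supply gives Qs = 8P - 14. Setting quantity demanded equal to quantity supplied, 22 - P = 8P - 14, gives P* = 4 and Q* = 18.
Since 3 < 4, the ceiling is binding.
At P = 3: Qd = 22 - 3 = 19 and Qs = 8·3 - 14 = 10.
The quantity actually transacted is the short side, supply: 10.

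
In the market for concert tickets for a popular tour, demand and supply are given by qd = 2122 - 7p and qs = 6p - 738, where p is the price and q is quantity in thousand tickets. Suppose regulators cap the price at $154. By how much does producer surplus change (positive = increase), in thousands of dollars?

Without the control the market clears where 2122 - 7p = 6p - 738, i.e. p* = 220 and q* = 582.
Since 154 < 220, the ceiling is binding.
At p = 154: qd = 2122 - 7·154 = 1044 and qs = 6·154 - 738 = 186.
Producer surplus without the control is ½ · (220 - 123) · 582 = 28227.
With the ceiling, producers sell 186 units at 154, so PS = ½ · (154 - 123) · 186 = 2883.
Change in producer surplus = 2883 - 28227 = -25344.

-25344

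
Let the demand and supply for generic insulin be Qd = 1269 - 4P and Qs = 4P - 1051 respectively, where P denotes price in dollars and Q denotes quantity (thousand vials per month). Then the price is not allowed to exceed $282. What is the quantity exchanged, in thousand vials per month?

77

Setting quantity demanded equal to quantity supplied, 1269 - 4P = 4P - 1051, gives P* = 290 and Q* = 109.
Since 282 < 290, the ceiling is binding.
At P = 282: Qd = 1269 - 4·282 = 141 and Qs = 4·282 - 1051 = 77.
The quantity actually transacted is the short side, supply: 77.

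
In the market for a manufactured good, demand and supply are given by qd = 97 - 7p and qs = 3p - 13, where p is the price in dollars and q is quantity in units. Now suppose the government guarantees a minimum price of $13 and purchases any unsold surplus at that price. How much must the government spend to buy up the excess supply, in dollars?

Setting quantity demanded equal to quantity supplied, 97 - 7p = 3p - 13, gives p* = 11 and q* = 20.
The floor of 13 is above the equilibrium price 11, so it binds.
At p = 13: qd = 97 - 7·13 = 6 and qs = 3·13 - 13 = 26.
Surplus = qs - qd = 20.
Government expenditure = surplus × support price = 20 × 13 = 260.

260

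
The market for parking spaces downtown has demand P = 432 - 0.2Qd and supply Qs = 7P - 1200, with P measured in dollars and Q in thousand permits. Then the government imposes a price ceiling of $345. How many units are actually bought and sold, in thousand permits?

760

Rearranging demand gives Qd = 2160 - 5P. Without the control the market clears where 2160 - 5P = 7P - 1200, i.e. P* = 280 and Q* = 760.
The ceiling of 345 is above the equilibrium price 280, so it is not binding; the market clears at P* = 280, Q* = 760.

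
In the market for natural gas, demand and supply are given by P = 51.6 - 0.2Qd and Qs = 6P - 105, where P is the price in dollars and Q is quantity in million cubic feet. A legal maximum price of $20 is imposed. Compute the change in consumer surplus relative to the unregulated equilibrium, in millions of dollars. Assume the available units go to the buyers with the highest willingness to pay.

-413.4

Rearranging demand gives Qd = 258 - 5P. In a free market, 258 - 5P = 6P - 105 gives the equilibrium P* = 33, Q* = 93.
Since 20 < 33, the ceiling is binding.
At P = 20: Qd = 258 - 5·20 = 158 and Qs = 6·20 - 105 = 15.
Consumer surplus without the control is ½ · (51.6 - 33) · 93 = 864.9.
With the ceiling, 15 units are sold at 20 (assume they go to the highest-value buyers). The demand price at Q = 15 is 48.6, so CS = ½ · [(51.6 - 20) + (48.6 - 20)] · 15 = 451.5.
Change in consumer surplus = 451.5 - 864.9 = -413.4.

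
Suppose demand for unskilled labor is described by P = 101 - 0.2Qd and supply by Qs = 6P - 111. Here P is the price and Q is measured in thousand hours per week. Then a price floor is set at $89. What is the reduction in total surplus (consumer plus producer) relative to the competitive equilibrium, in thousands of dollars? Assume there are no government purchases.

Rearranging demand gives Qd = 505 - 5P. Setting quantity demanded equal to quantity supplied, 505 - 5P = 6P - 111, gives P* = 56 and Q* = 225.
Since 89 > 56, the floor is binding.
At P = 89: Qd = 505 - 5·89 = 60 and Qs = 6·89 - 111 = 423.
Quantity traded falls to 60. At Q = 60 the demand price is (505 - 60)/5 = 89 and the supply price is (111 + 60)/6 = 28.5.
Deadweight loss = ½ · (89 - 28.5) · (225 - 60) = ½ · 60.5 · 165 = 4991.25.

4991.25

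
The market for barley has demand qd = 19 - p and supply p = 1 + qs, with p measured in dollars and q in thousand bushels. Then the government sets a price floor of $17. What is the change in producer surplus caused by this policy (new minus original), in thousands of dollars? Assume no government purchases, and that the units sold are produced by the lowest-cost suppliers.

-10.5

Rearranging supply gives qs = p - 1. In a free market, 19 - p = p - 1 gives the equilibrium p* = 10, q* = 9.
Because the floor (17) lies above the market-clearing price, it is binding.
At p = 17: qd = 19 - 17 = 2 and qs = 17 - 1 = 16.
Producer surplus without the control is ½ · (10 - 1) · 9 = 40.5.
With the floor, 2 units are sold at 17. The supply price at q = 2 is 3, so PS = ½ · [(17 - 1) + (17 - 3)] · 2 = 30.
Change in producer surplus = 30 - 40.5 = -10.5.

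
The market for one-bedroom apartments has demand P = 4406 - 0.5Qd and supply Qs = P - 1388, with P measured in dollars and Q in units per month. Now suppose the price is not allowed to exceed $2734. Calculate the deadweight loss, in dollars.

332667

Rearranging demand gives Qd = 8812 - 2P. In a free market, 8812 - 2P = P - 1388 gives the equilibrium P* = 3400, Q* = 2012.
Because the ceiling (2734) lies below the market-clearing price, it is binding.
At P = 2734: Qd = 8812 - 2·2734 = 3344 and Qs = 2734 - 1388 = 1346.
Quantity traded falls to 1346. At Q = 1346 the demand price is (8812 - 1346)/2 = 3733 and the supply price is 1388 + 1346 = 2734.
Deadweight loss = ½ · (3733 - 2734) · (2012 - 1346) = ½ · 999 · 666 = 332667.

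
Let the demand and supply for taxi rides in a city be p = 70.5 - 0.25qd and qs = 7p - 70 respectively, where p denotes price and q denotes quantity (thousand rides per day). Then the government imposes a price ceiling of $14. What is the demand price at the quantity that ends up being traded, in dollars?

Rearranging demand gives qd = 282 - 4p. Without the control the market clears where 282 - 4p = 7p - 70, i.e. p* = 32 and q* = 154.
Since 14 < 32, the ceiling is binding.
At p = 14: qd = 282 - 4·14 = 226 and qs = 7·14 - 70 = 28.
Only 28 units reach the market. On the demand curve, the marginal buyer's willingness to pay at q = 28 is (282 - 28)/4 = 63.5.

63.5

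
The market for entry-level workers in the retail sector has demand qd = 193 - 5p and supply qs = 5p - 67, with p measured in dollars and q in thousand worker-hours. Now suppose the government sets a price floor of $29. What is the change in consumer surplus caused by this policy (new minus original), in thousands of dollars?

Without the control the market clears where 193 - 5p = 5p - 67, i.e. p* = 26 and q* = 63.
Because the floor (29) lies above the market-clearing price, it is binding.
At p = 29: qd = 193 - 5·29 = 48 and qs = 5·29 - 67 = 78.
Consumer surplus without the control is ½ · (38.6 - 26) · 63 = 396.9.
With the floor, consumers buy 48 units at 29, so CS = ½ · (38.6 - 29) · 48 = 230.4.
Change in consumer surplus = 230.4 - 396.9 = -166.5.

-166.5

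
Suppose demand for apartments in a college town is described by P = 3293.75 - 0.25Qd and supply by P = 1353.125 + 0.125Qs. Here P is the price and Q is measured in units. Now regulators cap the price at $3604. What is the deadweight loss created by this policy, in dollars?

Rearranging demand gives Qd = 13175 - 4P; rearranging supply gives Qs = 8P - 10825. Setting quantity demanded equal to quantity supplied, 13175 - 4P = 8P - 10825, gives P* = 2000 and Q* = 5175.
Since 3604 is above P* = 2000, the ceiling does not bind and the free-market outcome prevails.
Since the control does not bind, no trades are prevented and deadweight loss is zero.

0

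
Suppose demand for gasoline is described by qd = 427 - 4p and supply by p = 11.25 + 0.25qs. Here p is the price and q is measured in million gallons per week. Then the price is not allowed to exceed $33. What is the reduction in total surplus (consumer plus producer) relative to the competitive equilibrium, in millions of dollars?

2704

Rearranging supply gives qs = 4p - 45. Setting quantity demanded equal to quantity supplied, 427 - 4p = 4p - 45, gives p* = 59 and q* = 191.
The ceiling of 33 is below the equilibrium price 59, so it binds.
At p = 33: qd = 427 - 4·33 = 295 and qs = 4·33 - 45 = 87.
Quantity traded falls to 87. At q = 87 the demand price is (427 - 87)/4 = 85 and the supply price is (45 + 87)/4 = 33.
Deadweight loss = ½ · (85 - 33) · (191 - 87) = ½ · 52 · 104 = 2704.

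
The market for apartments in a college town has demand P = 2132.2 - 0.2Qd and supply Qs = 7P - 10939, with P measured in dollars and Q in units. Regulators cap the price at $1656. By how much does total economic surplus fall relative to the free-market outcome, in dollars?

Rearranging demand gives Qd = 10661 - 5P. Without the control the market clears where 10661 - 5P = 7P - 10939, i.e. P* = 1800 and Q* = 1661.
The ceiling of 1656 is below the equilibrium price 1800, so it binds.
At P = 1656: Qd = 10661 - 5·1656 = 2381 and Qs = 7·1656 - 10939 = 653.
Quantity traded falls to 653. At Q = 653 the demand price is (10661 - 653)/5 = 2001.6 and the supply price is (10939 + 653)/7 = 1656.
Deadweight loss = ½ · (2001.6 - 1656) · (1661 - 653) = ½ · 345.6 · 1008 = 174182.4.

174182.4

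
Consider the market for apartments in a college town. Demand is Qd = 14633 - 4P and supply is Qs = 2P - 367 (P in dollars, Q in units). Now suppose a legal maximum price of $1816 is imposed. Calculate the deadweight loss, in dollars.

701784

Setting quantity demanded equal to quantity supplied, 14633 - 4P = 2P - 367, gives P* = 2500 and Q* = 4633.
Because the ceiling (1816) lies below the market-clearing price, it is binding.
At P = 1816: Qd = 14633 - 4·1816 = 7369 and Qs = 2·1816 - 367 = 3265.
Quantity traded falls to 3265. At Q = 3265 the demand price is (14633 - 3265)/4 = 2842 and the supply price is (367 + 3265)/2 = 1816.
Deadweight loss = ½ · (2842 - 1816) · (4633 - 3265) = ½ · 1026 · 1368 = 701784.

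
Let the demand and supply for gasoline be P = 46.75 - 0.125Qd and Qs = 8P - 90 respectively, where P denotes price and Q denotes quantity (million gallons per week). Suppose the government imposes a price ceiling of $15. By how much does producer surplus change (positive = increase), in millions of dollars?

Rearranging demand gives Qd = 374 - 8P. In a free market, 374 - 8P = 8P - 90 gives the equilibrium P* = 29, Q* = 142.
Since 15 < 29, the ceiling is binding.
At P = 15: Qd = 374 - 8·15 = 254 and Qs = 8·15 - 90 = 30.
Producer surplus without the control is ½ · (29 - 11.25) · 142 = 1260.25.
With the ceiling, producers sell 30 units at 15, so PS = ½ · (15 - 11.25) · 30 = 56.25.
Change in producer surplus = 56.25 - 1260.25 = -1204.

-1204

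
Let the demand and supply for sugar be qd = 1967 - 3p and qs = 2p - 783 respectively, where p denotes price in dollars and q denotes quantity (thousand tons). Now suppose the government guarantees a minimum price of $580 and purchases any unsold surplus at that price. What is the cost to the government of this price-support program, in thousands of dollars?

87000

Without the control the market clears where 1967 - 3p = 2p - 783, i.e. p* = 550 and q* = 317.
Because the floor (580) lies above the market-clearing price, it is binding.
At p = 580: qd = 1967 - 3·580 = 227 and qs = 2·580 - 783 = 377.
Surplus = qs - qd = 150.
Government expenditure = surplus × support price = 150 × 580 = 87000.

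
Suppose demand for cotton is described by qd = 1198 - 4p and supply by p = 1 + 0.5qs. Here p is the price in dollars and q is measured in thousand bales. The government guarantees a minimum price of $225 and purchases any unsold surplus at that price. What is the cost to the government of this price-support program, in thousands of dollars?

Rearranging supply gives qs = 2p - 2. Setting quantity demanded equal to quantity supplied, 1198 - 4p = 2p - 2, gives p* = 200 and q* = 398.
Because the floor (225) lies above the market-clearing price, it is binding.
At p = 225: qd = 1198 - 4·225 = 298 and qs = 2·225 - 2 = 448.
Surplus = qs - qd = 150.
Government expenditure = surplus × support price = 150 × 225 = 33750.

33750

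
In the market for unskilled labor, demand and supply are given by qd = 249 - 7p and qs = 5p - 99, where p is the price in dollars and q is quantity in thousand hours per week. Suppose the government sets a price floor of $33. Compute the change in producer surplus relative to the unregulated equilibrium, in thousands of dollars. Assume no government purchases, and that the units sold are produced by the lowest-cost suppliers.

-6.4

In a free market, 249 - 7p = 5p - 99 gives the equilibrium p* = 29, q* = 46.
Since 33 > 29, the floor is binding.
At p = 33: qd = 249 - 7·33 = 18 and qs = 5·33 - 99 = 66.
Producer surplus without the control is ½ · (29 - 19.8) · 46 = 211.6.
With the floor, 18 units are sold at 33. The supply price at q = 18 is 23.4, so PS = ½ · [(33 - 19.8) + (33 - 23.4)] · 18 = 205.2.
Change in producer surplus = 205.2 - 211.6 = -6.4.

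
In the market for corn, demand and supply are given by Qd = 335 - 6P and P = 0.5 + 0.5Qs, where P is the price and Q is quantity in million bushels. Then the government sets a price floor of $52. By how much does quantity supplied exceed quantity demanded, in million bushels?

80

Rearranging supply gives Qs = 2P - 1. In a free market, 335 - 6P = 2P - 1 gives the equilibrium P* = 42, Q* = 83.
Because the floor (52) lies above the market-clearing price, it is binding.
At P = 52: Qd = 335 - 6·52 = 23 and Qs = 2·52 - 1 = 103.
Surplus = Qs - Qd = 103 - 23 = 80.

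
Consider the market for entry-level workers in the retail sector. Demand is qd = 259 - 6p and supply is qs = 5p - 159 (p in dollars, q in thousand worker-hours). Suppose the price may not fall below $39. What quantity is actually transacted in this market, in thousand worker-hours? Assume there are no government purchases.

Equilibrium: 259 - 6p = 5p - 159, so 418 = 11p and p* = 38, q* = 31.
Since 39 > 38, the floor is binding.
At p = 39: qd = 259 - 6·39 = 25 and qs = 5·39 - 159 = 36.
The quantity actually transacted is the short side, demand: 25.

25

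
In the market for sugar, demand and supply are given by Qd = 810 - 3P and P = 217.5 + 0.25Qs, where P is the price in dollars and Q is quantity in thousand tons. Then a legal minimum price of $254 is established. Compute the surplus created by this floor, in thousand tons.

98

Rearranging supply gives Qs = 4P - 870. Equilibrium: 810 - 3P = 4P - 870, so 1680 = 7P and P* = 240, Q* = 90.
Since 254 > 240, the floor is binding.
At P = 254: Qd = 810 - 3·254 = 48 and Qs = 4·254 - 870 = 146.
Surplus = Qs - Qd = 146 - 48 = 98.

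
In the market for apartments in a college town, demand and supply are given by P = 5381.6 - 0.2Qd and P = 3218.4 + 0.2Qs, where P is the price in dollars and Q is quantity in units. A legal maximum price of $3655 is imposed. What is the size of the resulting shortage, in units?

6450

Rearranging demand gives Qd = 26908 - 5P; rearranging supply gives Qs = 5P - 16092. Setting quantity demanded equal to quantity supplied, 26908 - 5P = 5P - 16092, gives P* = 4300 and Q* = 5408.
The ceiling of 3655 is below the equilibrium price 4300, so it binds.
At P = 3655: Qd = 26908 - 5·3655 = 8633 and Qs = 5·3655 - 16092 = 2183.
Shortage = Qd - Qs = 8633 - 2183 = 6450.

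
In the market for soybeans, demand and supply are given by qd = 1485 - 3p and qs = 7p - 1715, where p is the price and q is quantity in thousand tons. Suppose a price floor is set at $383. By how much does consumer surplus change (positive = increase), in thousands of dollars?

In a free market, 1485 - 3p = 7p - 1715 gives the equilibrium p* = 320, q* = 525.
The floor of 383 is above the equilibrium price 320, so it binds.
At p = 383: qd = 1485 - 3·383 = 336 and qs = 7·383 - 1715 = 966.
Consumer surplus without the control is ½ · (495 - 320) · 525 = 45937.5.
With the floor, consumers buy 336 units at 383, so CS = ½ · (495 - 383) · 336 = 18816.
Change in consumer surplus = 18816 - 45937.5 = -27121.5.

-27121.5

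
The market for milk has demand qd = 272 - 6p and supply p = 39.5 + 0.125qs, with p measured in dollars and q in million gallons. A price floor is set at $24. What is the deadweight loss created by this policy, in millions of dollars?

0

Rearranging supply gives qs = 8p - 316. Without the control the market clears where 272 - 6p = 8p - 316, i.e. p* = 42 and q* = 20.
The floor of 24 is below the equilibrium price 42, so it is not binding; the market clears at p* = 42, q* = 20.
Since the control does not bind, no trades are prevented and deadweight loss is zero.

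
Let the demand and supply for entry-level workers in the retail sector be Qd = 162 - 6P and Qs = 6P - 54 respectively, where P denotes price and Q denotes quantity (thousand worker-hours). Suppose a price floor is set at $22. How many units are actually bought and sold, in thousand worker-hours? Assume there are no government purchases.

Without the control the market clears where 162 - 6P = 6P - 54, i.e. P* = 18 and Q* = 54.
Because the floor (22) lies above the market-clearing price, it is binding.
At P = 22: Qd = 162 - 6·22 = 30 and Qs = 6·22 - 54 = 78.
The quantity actually transacted is the short side, demand: 30.

30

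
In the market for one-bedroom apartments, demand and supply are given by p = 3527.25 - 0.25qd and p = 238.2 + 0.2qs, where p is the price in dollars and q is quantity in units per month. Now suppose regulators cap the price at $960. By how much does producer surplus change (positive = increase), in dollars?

-4039660

Rearranging demand gives qd = 14109 - 4p; rearranging supply gives qs = 5p - 1191. Equilibrium: 14109 - 4p = 5p - 1191, so 15300 = 9p and p* = 1700, q* = 7309.
The ceiling of 960 is below the equilibrium price 1700, so it binds.
At p = 960: qd = 14109 - 4·960 = 10269 and qs = 5·960 - 1191 = 3609.
Producer surplus without the control is ½ · (1700 - 238.2) · 7309 = 5342148.1.
With the ceiling, producers sell 3609 units at 960, so PS = ½ · (960 - 238.2) · 3609 = 1302488.1.
Change in producer surplus = 1302488.1 - 5342148.1 = -4039660.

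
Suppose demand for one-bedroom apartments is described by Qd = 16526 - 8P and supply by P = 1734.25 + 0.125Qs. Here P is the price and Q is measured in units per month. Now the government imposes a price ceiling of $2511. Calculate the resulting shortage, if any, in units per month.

Rearranging supply gives Qs = 8P - 13874. Equilibrium: 16526 - 8P = 8P - 13874, so 30400 = 16P and P* = 1900, Q* = 1326.
The ceiling of 2511 is above the equilibrium price 1900, so it is not binding; the market clears at P* = 1900, Q* = 1326.
Since the control does not bind, there is no shortage.

0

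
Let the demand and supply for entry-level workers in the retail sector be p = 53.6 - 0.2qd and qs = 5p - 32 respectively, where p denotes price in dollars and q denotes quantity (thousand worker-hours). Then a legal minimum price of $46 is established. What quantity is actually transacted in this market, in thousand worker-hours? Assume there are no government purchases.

38

Rearranging demand gives qd = 268 - 5p. Setting quantity demanded equal to quantity supplied, 268 - 5p = 5p - 32, gives p* = 30 and q* = 118.
Since 46 > 30, the floor is binding.
At p = 46: qd = 268 - 5·46 = 38 and qs = 5·46 - 32 = 198.
The quantity actually transacted is the short side, demand: 38.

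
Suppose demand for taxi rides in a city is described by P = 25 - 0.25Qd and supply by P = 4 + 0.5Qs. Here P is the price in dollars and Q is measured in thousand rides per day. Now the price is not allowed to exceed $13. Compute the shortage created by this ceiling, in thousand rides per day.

Rearranging demand gives Qd = 100 - 4P; rearranging supply gives Qs = 2P - 8. In a free market, 100 - 4P = 2P - 8 gives the equilibrium P* = 18, Q* = 28.
The ceiling of 13 is below the equilibrium price 18, so it binds.
At P = 13: Qd = 100 - 4·13 = 48 and Qs = 2·13 - 8 = 18.
Shortage = Qd - Qs = 48 - 18 = 30.

30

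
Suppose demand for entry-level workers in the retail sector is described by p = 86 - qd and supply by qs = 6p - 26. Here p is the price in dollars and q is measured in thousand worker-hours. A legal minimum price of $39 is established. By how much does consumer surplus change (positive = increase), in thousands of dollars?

Rearranging demand gives qd = 86 - p. Without the control the market clears where 86 - p = 6p - 26, i.e. p* = 16 and q* = 70.
Because the floor (39) lies above the market-clearing price, it is binding.
At p = 39: qd = 86 - 39 = 47 and qs = 6·39 - 26 = 208.
Consumer surplus without the control is ½ · (86 - 16) · 70 = 2450.
With the floor, consumers buy 47 units at 39, so CS = ½ · (86 - 39) · 47 = 1104.5.
Change in consumer surplus = 1104.5 - 2450 = -1345.5.

-1345.5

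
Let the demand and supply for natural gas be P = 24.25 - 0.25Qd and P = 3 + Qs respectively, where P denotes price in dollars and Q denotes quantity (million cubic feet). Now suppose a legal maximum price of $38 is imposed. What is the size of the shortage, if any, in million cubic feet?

0

Rearranging demand gives Qd = 97 - 4P; rearranging supply gives Qs = P - 3. Without the control the market clears where 97 - 4P = P - 3, i.e. P* = 20 and Q* = 17.
Since 38 is above P* = 20, the ceiling does not bind and the free-market outcome prevails.
Since the control does not bind, there is no shortage.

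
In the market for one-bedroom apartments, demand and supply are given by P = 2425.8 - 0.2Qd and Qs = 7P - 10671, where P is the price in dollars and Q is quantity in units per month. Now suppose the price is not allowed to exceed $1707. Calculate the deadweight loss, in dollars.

312891.6

Rearranging demand gives Qd = 12129 - 5P. Setting quantity demanded equal to quantity supplied, 12129 - 5P = 7P - 10671, gives P* = 1900 and Q* = 2629.
The ceiling of 1707 is below the equilibrium price 1900, so it binds.
At P = 1707: Qd = 12129 - 5·1707 = 3594 and Qs = 7·1707 - 10671 = 1278.
Quantity traded falls to 1278. At Q = 1278 the demand price is (12129 - 1278)/5 = 2170.2 and the supply price is (10671 + 1278)/7 = 1707.
Deadweight loss = ½ · (2170.2 - 1707) · (2629 - 1278) = ½ · 463.2 · 1351 = 312891.6.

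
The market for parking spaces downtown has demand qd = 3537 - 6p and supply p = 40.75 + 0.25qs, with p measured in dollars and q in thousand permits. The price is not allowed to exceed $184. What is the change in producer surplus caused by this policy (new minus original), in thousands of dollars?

-175770

Rearranging supply gives qs = 4p - 163. Equilibrium: 3537 - 6p = 4p - 163, so 3700 = 10p and p* = 370, q* = 1317.
The ceiling of 184 is below the equilibrium price 370, so it binds.
At p = 184: qd = 3537 - 6·184 = 2433 and qs = 4·184 - 163 = 573.
Producer surplus without the control is ½ · (370 - 40.75) · 1317 = 216811.125.
With the ceiling, producers sell 573 units at 184, so PS = ½ · (184 - 40.75) · 573 = 41041.125.
Change in producer surplus = 41041.125 - 216811.125 = -175770.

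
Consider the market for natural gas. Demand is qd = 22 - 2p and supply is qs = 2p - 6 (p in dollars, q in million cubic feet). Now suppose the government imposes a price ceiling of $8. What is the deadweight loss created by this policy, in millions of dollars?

0

Without the control the market clears where 22 - 2p = 2p - 6, i.e. p* = 7 and q* = 8.
The ceiling of 8 is above the equilibrium price 7, so it is not binding; the market clears at p* = 7, q* = 8.
Since the control does not bind, no trades are prevented and deadweight loss is zero.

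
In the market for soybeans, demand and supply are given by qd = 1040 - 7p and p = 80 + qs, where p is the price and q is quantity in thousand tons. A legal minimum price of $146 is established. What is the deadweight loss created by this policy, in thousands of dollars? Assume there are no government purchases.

Rearranging supply gives qs = p - 80. In a free market, 1040 - 7p = p - 80 gives the equilibrium p* = 140, q* = 60.
The floor of 146 is above the equilibrium price 140, so it binds.
At p = 146: qd = 1040 - 7·146 = 18 and qs = 146 - 80 = 66.
Quantity traded falls to 18. At q = 18 the demand price is (1040 - 18)/7 = 146 and the supply price is 80 + 18 = 98.
Deadweight loss = ½ · (146 - 98) · (60 - 18) = ½ · 48 · 42 = 1008.

1008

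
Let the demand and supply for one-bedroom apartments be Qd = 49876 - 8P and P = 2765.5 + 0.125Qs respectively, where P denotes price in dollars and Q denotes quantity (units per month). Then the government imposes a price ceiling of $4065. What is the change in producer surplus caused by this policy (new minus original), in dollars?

Rearranging supply gives Qs = 8P - 22124. Without the control the market clears where 49876 - 8P = 8P - 22124, i.e. P* = 4500 and Q* = 13876.
The ceiling of 4065 is below the equilibrium price 4500, so it binds.
At P = 4065: Qd = 49876 - 8·4065 = 17356 and Qs = 8·4065 - 22124 = 10396.
Producer surplus without the control is ½ · (4500 - 2765.5) · 13876 = 12033961.
With the ceiling, producers sell 10396 units at 4065, so PS = ½ · (4065 - 2765.5) · 10396 = 6754801.
Change in producer surplus = 6754801 - 12033961 = -5279160.

-5279160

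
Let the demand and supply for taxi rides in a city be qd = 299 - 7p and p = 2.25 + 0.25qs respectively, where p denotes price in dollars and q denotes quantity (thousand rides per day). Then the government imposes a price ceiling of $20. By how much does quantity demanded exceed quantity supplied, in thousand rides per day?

Rearranging supply gives qs = 4p - 9. Setting quantity demanded equal to quantity supplied, 299 - 7p = 4p - 9, gives p* = 28 and q* = 103.
Because the ceiling (20) lies below the market-clearing price, it is binding.
At p = 20: qd = 299 - 7·20 = 159 and qs = 4·20 - 9 = 71.
Shortage = qd - qs = 159 - 71 = 88.

88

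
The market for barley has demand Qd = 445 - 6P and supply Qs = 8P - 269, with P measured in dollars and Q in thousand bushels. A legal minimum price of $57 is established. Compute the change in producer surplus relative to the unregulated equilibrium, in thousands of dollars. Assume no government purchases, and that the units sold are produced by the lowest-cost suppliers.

Equilibrium: 445 - 6P = 8P - 269, so 714 = 14P and P* = 51, Q* = 139.
Since 57 > 51, the floor is binding.
At P = 57: Qd = 445 - 6·57 = 103 and Qs = 8·57 - 269 = 187.
Producer surplus without the control is ½ · (51 - 33.625) · 139 = 1207.5625.
With the floor, 103 units are sold at 57. The supply price at Q = 103 is 46.5, so PS = ½ · [(57 - 33.625) + (57 - 46.5)] · 103 = 1744.5625.
Change in producer surplus = 1744.5625 - 1207.5625 = 537.

537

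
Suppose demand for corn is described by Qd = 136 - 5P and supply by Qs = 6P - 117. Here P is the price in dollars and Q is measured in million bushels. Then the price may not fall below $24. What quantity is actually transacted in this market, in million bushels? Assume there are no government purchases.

16

In a free market, 136 - 5P = 6P - 117 gives the equilibrium P* = 23, Q* = 21.
Since 24 > 23, the floor is binding.
At P = 24: Qd = 136 - 5·24 = 16 and Qs = 6·24 - 117 = 27.
The quantity actually transacted is the short side, demand: 16.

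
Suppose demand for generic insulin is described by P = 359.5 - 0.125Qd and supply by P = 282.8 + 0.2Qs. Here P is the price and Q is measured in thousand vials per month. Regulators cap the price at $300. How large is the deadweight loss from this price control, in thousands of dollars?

Rearranging demand gives Qd = 2876 - 8P; rearranging supply gives Qs = 5P - 1414. Equilibrium: 2876 - 8P = 5P - 1414, so 4290 = 13P and P* = 330, Q* = 236.
Because the ceiling (300) lies below the market-clearing price, it is binding.
At P = 300: Qd = 2876 - 8·300 = 476 and Qs = 5·300 - 1414 = 86.
Quantity traded falls to 86. At Q = 86 the demand price is (2876 - 86)/8 = 348.75 and the supply price is (1414 + 86)/5 = 300.
Deadweight loss = ½ · (348.75 - 300) · (236 - 86) = ½ · 48.75 · 150 = 3656.25.

3656.25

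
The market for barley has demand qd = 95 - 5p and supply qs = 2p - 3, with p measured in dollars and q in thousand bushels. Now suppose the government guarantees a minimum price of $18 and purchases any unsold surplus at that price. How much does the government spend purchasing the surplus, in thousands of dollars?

Equilibrium: 95 - 5p = 2p - 3, so 98 = 7p and p* = 14, q* = 25.
Since 18 > 14, the floor is binding.
At p = 18: qd = 95 - 5·18 = 5 and qs = 2·18 - 3 = 33.
Surplus = qs - qd = 28.
Government expenditure = surplus × support price = 28 × 18 = 504.

504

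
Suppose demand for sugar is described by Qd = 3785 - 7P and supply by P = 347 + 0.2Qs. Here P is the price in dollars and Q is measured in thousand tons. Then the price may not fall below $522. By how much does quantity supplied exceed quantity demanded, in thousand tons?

744

Rearranging supply gives Qs = 5P - 1735. In a free market, 3785 - 7P = 5P - 1735 gives the equilibrium P* = 460, Q* = 565.
The floor of 522 is above the equilibrium price 460, so it binds.
At P = 522: Qd = 3785 - 7·522 = 131 and Qs = 5·522 - 1735 = 875.
Surplus = Qs - Qd = 875 - 131 = 744.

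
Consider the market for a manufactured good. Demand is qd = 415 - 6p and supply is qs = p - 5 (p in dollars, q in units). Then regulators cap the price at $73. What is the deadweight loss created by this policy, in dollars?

0

Setting quantity demanded equal to quantity supplied, 415 - 6p = p - 5, gives p* = 60 and q* = 55.
Since 73 is above p* = 60, the ceiling does not bind and the free-market outcome prevails.
Since the control does not bind, no trades are prevented and deadweight loss is zero.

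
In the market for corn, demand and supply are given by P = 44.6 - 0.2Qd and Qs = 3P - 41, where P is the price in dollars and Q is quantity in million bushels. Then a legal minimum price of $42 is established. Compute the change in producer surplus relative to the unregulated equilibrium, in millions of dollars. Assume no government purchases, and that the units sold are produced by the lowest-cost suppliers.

-220.5

Rearranging demand gives Qd = 223 - 5P. In a free market, 223 - 5P = 3P - 41 gives the equilibrium P* = 33, Q* = 58.
Because the floor (42) lies above the market-clearing price, it is binding.
At P = 42: Qd = 223 - 5·42 = 13 and Qs = 3·42 - 41 = 85.
Producer surplus without the control is ½ · (33 - 41/3) · 58 = 1682/3.
With the floor, 13 units are sold at 42. The supply price at Q = 13 is 18, so PS = ½ · [(42 - 41/3) + (42 - 18)] · 13 = 2041/6.
Change in producer surplus = 2041/6 - 1682/3 = -220.5.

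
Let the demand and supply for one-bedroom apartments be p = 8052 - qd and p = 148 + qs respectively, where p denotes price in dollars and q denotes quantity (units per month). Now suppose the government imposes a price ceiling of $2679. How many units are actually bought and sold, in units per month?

Rearranging demand gives qd = 8052 - p; rearranging supply gives qs = p - 148. Equilibrium: 8052 - p = p - 148, so 8200 = 2p and p* = 4100, q* = 3952.
Because the ceiling (2679) lies below the market-clearing price, it is binding.
At p = 2679: qd = 8052 - 2679 = 5373 and qs = 2679 - 148 = 2531.
The quantity actually transacted is the short side, supply: 2531.

2531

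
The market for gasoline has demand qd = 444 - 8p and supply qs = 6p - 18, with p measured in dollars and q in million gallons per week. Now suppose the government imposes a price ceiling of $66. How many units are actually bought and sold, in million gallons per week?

180

In a free market, 444 - 8p = 6p - 18 gives the equilibrium p* = 33, q* = 180.
The ceiling of 66 is above the equilibrium price 33, so it is not binding; the market clears at p* = 33, q* = 180.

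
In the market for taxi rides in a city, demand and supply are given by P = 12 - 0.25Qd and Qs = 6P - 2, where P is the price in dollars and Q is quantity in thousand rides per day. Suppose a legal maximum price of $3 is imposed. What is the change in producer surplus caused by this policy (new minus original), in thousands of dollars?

Rearranging demand gives Qd = 48 - 4P. Setting quantity demanded equal to quantity supplied, 48 - 4P = 6P - 2, gives P* = 5 and Q* = 28.
Because the ceiling (3) lies below the market-clearing price, it is binding.
At P = 3: Qd = 48 - 4·3 = 36 and Qs = 6·3 - 2 = 16.
Producer surplus without the control is ½ · (5 - 1/3) · 28 = 196/3.
With the ceiling, producers sell 16 units at 3, so PS = ½ · (3 - 1/3) · 16 = 64/3.
Change in producer surplus = 64/3 - 196/3 = -44.

-44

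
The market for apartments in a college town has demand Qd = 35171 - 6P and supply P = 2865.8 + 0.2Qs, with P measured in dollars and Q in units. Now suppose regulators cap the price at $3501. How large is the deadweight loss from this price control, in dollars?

4574171.25

Rearranging supply gives Qs = 5P - 14329. In a free market, 35171 - 6P = 5P - 14329 gives the equilibrium P* = 4500, Q* = 8171.
The ceiling of 3501 is below the equilibrium price 4500, so it binds.
At P = 3501: Qd = 35171 - 6·3501 = 14165 and Qs = 5·3501 - 14329 = 3176.
Quantity traded falls to 3176. At Q = 3176 the demand price is (35171 - 3176)/6 = 5332.5 and the supply price is (14329 + 3176)/5 = 3501.
Deadweight loss = ½ · (5332.5 - 3501) · (8171 - 3176) = ½ · 1831.5 · 4995 = 4574171.25.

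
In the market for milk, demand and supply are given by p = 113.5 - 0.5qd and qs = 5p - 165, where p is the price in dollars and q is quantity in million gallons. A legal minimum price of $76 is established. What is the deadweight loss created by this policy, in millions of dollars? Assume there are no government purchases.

560

Rearranging demand gives qd = 227 - 2p. Equilibrium: 227 - 2p = 5p - 165, so 392 = 7p and p* = 56, q* = 115.
Because the floor (76) lies above the market-clearing price, it is binding.
At p = 76: qd = 227 - 2·76 = 75 and qs = 5·76 - 165 = 215.
Quantity traded falls to 75. At q = 75 the demand price is (227 - 75)/2 = 76 and the supply price is (165 + 75)/5 = 48.
Deadweight loss = ½ · (76 - 48) · (115 - 75) = ½ · 28 · 40 = 560.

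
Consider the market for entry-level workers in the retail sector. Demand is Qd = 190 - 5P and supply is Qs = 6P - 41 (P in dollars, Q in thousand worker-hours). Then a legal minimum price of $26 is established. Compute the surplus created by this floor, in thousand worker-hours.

55

Setting quantity demanded equal to quantity supplied, 190 - 5P = 6P - 41, gives P* = 21 and Q* = 85.
Because the floor (26) lies above the market-clearing price, it is binding.
At P = 26: Qd = 190 - 5·26 = 60 and Qs = 6·26 - 41 = 115.
Surplus = Qs - Qd = 115 - 60 = 55.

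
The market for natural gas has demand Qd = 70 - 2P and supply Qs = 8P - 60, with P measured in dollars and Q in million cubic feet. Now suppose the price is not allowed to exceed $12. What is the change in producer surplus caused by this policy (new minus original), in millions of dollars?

-40

Without the control the market clears where 70 - 2P = 8P - 60, i.e. P* = 13 and Q* = 44.
Because the ceiling (12) lies below the market-clearing price, it is binding.
At P = 12: Qd = 70 - 2·12 = 46 and Qs = 8·12 - 60 = 36.
Producer surplus without the control is ½ · (13 - 7.5) · 44 = 121.
With the ceiling, producers sell 36 units at 12, so PS = ½ · (12 - 7.5) · 36 = 81.
Change in producer surplus = 81 - 121 = -40.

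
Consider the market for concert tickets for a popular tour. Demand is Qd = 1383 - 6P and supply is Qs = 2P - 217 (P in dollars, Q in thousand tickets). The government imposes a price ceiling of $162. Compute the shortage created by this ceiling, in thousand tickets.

Setting quantity demanded equal to quantity supplied, 1383 - 6P = 2P - 217, gives P* = 200 and Q* = 183.
The ceiling of 162 is below the equilibrium price 200, so it binds.
At P = 162: Qd = 1383 - 6·162 = 411 and Qs = 2·162 - 217 = 107.
Shortage = Qd - Qs = 411 - 107 = 304.

304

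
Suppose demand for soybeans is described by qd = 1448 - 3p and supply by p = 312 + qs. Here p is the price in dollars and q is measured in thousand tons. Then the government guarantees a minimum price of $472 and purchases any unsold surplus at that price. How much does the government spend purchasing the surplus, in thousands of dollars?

Rearranging supply gives qs = p - 312. Equilibrium: 1448 - 3p = p - 312, so 1760 = 4p and p* = 440, q* = 128.
Since 472 > 440, the floor is binding.
At p = 472: qd = 1448 - 3·472 = 32 and qs = 472 - 312 = 160.
Surplus = qs - qd = 128.
Government expenditure = surplus × support price = 128 × 472 = 60416.

60416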